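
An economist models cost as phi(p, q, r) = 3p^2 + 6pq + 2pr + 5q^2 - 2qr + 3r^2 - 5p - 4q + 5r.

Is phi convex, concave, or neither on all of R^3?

phi is quadratic, so its Hessian is the constant matrix H = [[6, 6, 2], [6, 10, -2], [2, -2, 6]].
Leading principal minors: 6, 24, 32.
All positive ⇒ H ≻ 0 ⇒ convex.

convex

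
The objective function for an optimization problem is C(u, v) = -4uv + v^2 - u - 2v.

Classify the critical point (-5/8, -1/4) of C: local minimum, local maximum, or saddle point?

The Hessian of C is constant: H = [[0, -4], [-4, 2]].
det(H) = 0·2 − (-4)² = -16.
Since det(H) < 0, H is indefinite and the critical point is a saddle point.

saddle point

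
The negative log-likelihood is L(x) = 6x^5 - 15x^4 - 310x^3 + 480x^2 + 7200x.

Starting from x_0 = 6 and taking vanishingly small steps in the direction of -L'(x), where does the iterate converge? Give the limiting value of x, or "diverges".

5

L'(x) = 30(x - 5)(x - 4)(x + 3)(x + 4), so L'(6) = 5400.
Gradient descent moves in the -L' direction, i.e. x is decreasing.
The nearest critical point in that direction is x = 5, where L'' = 2160 > 0 (a local minimum). The iterate converges there.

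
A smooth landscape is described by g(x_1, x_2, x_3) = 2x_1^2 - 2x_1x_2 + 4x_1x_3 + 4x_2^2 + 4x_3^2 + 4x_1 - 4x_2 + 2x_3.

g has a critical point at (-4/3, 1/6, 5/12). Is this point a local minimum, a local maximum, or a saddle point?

The Hessian is constant: H = [[4, -2, 4], [-2, 8, 0], [4, 0, 8]].
Leading principal minors: Δ₁ = 4, Δ₂ = 28, Δ₃ = 96.
All leading minors are positive, so H is positive definite: a local minimum.

local minimum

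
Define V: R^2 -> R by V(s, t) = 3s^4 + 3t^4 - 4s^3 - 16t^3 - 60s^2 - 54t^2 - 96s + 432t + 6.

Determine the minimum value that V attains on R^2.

V(s,t) separates as P(s) + Q(t) + 6, so its minimum is min P + min Q + 6.
P'(s) = 12(s - 4)(s + 1)(s + 2) vanishes at s ∈ {-2, -1, 4}; Q'(t) = 12(t - 4)(t - 3)(t + 3) vanishes at t ∈ {-3, 3, 4}.
Local minima of P (where P''>0): P(-2)=32, P(4)=-832. Local minima of Q: Q(-3)=-1107, Q(4)=608.
So the global minimum of V is P(4) + Q(-3) + 6 = -832 − 1107 + 6 = -1933, attained at (4, -3).

-1933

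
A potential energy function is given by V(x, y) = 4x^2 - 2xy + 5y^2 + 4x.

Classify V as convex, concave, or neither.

V is quadratic, so its Hessian is the constant matrix H = [[8, -2], [-2, 10]].
det(H) = 76, tr(H) = 18.
det(H) > 0 and tr(H) > 0, so H is positive definite everywhere: convex.

convex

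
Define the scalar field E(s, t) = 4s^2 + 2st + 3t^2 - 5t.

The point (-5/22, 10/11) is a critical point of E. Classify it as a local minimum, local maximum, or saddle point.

The Hessian of E is constant: H = [[8, 2], [2, 6]].
det(H) = 8·6 − 2² = 44.
det(H) > 0 and tr(H) = 14 > 0, so H is positive definite and the point is a local minimum.

local minimum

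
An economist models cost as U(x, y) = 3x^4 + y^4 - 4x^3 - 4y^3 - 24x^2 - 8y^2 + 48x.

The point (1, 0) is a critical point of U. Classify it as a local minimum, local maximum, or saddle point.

The mixed partial ∂²U/∂x∂y is 0, so the Hessian at any point is diag(U_xx, U_yy) = diag(12(3x^2 - 2x - 4), 4(3y^2 - 6y - 4)).
At (1, 0): H = diag(-36, -16).
Both eigenvalues are negative, so H is negative definite: a local maximum.

local maximum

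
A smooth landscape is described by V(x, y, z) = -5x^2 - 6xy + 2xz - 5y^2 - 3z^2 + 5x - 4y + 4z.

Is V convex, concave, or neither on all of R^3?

V is quadratic, so its Hessian is the constant matrix H = [[-10, -6, 2], [-6, -10, 0], [2, 0, -6]].
Leading principal minors: -10, 64, -344.
Signs alternate −, +, − ⇒ H ≺ 0 ⇒ concave.

concave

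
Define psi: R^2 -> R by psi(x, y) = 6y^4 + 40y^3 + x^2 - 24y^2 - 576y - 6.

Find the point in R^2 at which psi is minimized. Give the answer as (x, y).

psi(x,y) separates as P(x) + Q(y) − 6, so its minimum is min P + min Q − 6.
P'(x) = 2x vanishes at x ∈ {0}; Q'(y) = 24(y - 2)(y + 3)(y + 4) vanishes at y ∈ {-4, -3, 2}.
Local minima of P (where P''>0): P(0)=0. Local minima of Q: Q(-4)=896, Q(2)=-832.
So the global minimum of psi is P(0) + Q(2) − 6 = 0 − 832 − 6 = -838, attained at (0, 2).

(0, 2)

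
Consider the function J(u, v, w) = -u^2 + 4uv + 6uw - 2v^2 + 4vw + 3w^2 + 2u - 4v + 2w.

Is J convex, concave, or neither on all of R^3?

J is quadratic, so its Hessian is the constant matrix H = [[-2, 4, 6], [4, -4, 4], [6, 4, 6]].
Leading principal minors: -2, -8, 320.
Neither pattern holds ⇒ H is indefinite ⇒ neither convex nor concave.

neither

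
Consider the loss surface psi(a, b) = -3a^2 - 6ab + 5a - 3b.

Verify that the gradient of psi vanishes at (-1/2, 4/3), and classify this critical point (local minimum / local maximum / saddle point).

∇psi = (-6a - 6b + 5, -6a - 3); substituting (-1/2, 4/3) gives ∇psi = (0, 0), so (-1/2, 4/3) is indeed a critical point.
The Hessian of psi is constant: H = [[-6, -6], [-6, 0]].
det(H) = (-6)·0 − (-6)² = -36.
Since det(H) < 0, H is indefinite and the critical point is a saddle point.

saddle point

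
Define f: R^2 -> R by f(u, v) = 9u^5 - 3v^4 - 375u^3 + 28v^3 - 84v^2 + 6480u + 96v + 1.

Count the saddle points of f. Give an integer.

f separates as a function of u plus a function of v, so ∇f=0 decouples.
∂f/∂u = 45(u - 4)(u - 3)(u + 3)(u + 4) = 0 at u ∈ {-4, -3, 3, 4}; ∂f/∂v = -12(v - 4)(v - 2)(v - 1) = 0 at v ∈ {1, 2, 4}.
The Hessian is diagonal: diag(f_uu, f_vv). Second derivatives: f_uu(-4)=-2520, f_uu(-3)=1890, f_uu(3)=-1890, f_uu(4)=2520; f_vv(1)=-36, f_vv(2)=24, f_vv(4)=-72.
Saddle points occur where the two diagonal entries have opposite signs: (-4, 2), (-3, 1), (-3, 4), (3, 2), (4, 1), (4, 4). Count: 6.

6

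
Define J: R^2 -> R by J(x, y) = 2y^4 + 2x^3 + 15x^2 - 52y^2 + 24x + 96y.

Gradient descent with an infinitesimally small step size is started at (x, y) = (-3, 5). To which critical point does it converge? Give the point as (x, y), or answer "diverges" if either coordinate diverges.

(-1, 3)

J is separable, so gradient descent decouples: x follows -∂J/∂x, y follows -∂J/∂y.
∂J/∂x = 6(x + 1)(x + 4); at x=-3 this is -12, so x increases.
∂J/∂y = 8(y - 3)(y - 1)(y + 4); at y=5 this is 576, so y decreases.
x converges to its nearest critical value -1 (a local min of the x-part); y converges to 3. The iterate converges to (-1, 3).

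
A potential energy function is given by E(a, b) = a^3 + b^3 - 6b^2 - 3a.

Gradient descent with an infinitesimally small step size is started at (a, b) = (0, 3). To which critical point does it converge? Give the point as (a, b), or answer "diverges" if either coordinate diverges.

E is separable, so gradient descent decouples: a follows -∂E/∂a, b follows -∂E/∂b.
∂E/∂a = 3(a - 1)(a + 1); at a=0 this is -3, so a increases.
∂E/∂b = 3b(b - 4); at b=3 this is -9, so b increases.
a converges to its nearest critical value 1 (a local min of the a-part); b converges to 4. The iterate converges to (1, 4).

(1, 4)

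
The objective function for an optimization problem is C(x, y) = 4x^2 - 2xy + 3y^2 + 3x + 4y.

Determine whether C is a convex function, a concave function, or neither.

convex

C is quadratic, so its Hessian is the constant matrix H = [[8, -2], [-2, 6]].
det(H) = 44, tr(H) = 14.
det(H) > 0 and tr(H) > 0, so H is positive definite everywhere: convex.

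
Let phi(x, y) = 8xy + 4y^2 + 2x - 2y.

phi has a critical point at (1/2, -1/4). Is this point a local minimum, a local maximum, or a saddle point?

The Hessian of phi is constant: H = [[0, 8], [8, 8]].
det(H) = 0·8 − 8² = -64.
Since det(H) < 0, H is indefinite and the critical point is a saddle point.

saddle point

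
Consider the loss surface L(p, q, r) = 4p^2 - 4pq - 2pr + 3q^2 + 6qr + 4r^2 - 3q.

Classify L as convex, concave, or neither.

convex

L is quadratic, so its Hessian is the constant matrix H = [[8, -4, -2], [-4, 6, 6], [-2, 6, 8]].
Leading principal minors: 8, 32, 40.
All positive ⇒ H ≻ 0 ⇒ convex.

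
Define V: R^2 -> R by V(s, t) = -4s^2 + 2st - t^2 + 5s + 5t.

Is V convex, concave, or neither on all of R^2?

V is quadratic, so its Hessian is the constant matrix H = [[-8, 2], [2, -2]].
det(H) = 12, tr(H) = -10.
det(H) > 0 and tr(H) < 0, so H is negative definite everywhere: concave.

concave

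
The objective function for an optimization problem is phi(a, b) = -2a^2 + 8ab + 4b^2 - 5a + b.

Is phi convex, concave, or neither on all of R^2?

phi is quadratic, so its Hessian is the constant matrix H = [[-4, 8], [8, 8]].
det(H) = -96, tr(H) = 4.
det(H) < 0, so H is indefinite: neither convex nor concave.

neither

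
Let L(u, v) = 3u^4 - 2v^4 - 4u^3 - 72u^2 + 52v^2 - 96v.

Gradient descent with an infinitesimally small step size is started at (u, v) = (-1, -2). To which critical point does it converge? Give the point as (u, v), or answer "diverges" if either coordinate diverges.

(-3, 1)

L is separable, so gradient descent decouples: u follows -∂L/∂u, v follows -∂L/∂v.
∂L/∂u = 12u(u - 4)(u + 3); at u=-1 this is 120, so u decreases.
∂L/∂v = -8(v - 3)(v - 1)(v + 4); at v=-2 this is -240, so v increases.
u converges to its nearest critical value -3 (a local min of the u-part); v converges to 1. The iterate converges to (-3, 1).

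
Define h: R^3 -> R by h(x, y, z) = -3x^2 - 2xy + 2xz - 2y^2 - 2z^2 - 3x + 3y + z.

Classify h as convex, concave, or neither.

h is quadratic, so its Hessian is the constant matrix H = [[-6, -2, 2], [-2, -4, 0], [2, 0, -4]].
Leading principal minors: -6, 20, -64.
Signs alternate −, +, − ⇒ H ≺ 0 ⇒ concave.

concave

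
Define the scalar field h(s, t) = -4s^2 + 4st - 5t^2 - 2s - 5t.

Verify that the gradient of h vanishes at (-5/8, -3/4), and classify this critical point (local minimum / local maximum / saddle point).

local maximum

∇h = (-8s + 4t - 2, 4s - 10t - 5); substituting (-5/8, -3/4) gives ∇h = (0, 0), so (-5/8, -3/4) is indeed a critical point.
The Hessian of h is constant: H = [[-8, 4], [4, -10]].
det(H) = (-8)·(-10) − 4² = 64.
det(H) > 0 and tr(H) = -18 < 0, so H is negative definite and the point is a local maximum.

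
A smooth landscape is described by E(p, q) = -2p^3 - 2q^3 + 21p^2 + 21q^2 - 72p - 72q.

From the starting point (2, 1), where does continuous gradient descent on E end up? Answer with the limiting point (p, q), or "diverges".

(3, 3)

E is separable, so gradient descent decouples: p follows -∂E/∂p, q follows -∂E/∂q.
∂E/∂p = -6(p - 4)(p - 3); at p=2 this is -12, so p increases.
∂E/∂q = -6(q - 4)(q - 3); at q=1 this is -36, so q increases.
p converges to its nearest critical value 3 (a local min of the p-part); q converges to 3. The iterate converges to (3, 3).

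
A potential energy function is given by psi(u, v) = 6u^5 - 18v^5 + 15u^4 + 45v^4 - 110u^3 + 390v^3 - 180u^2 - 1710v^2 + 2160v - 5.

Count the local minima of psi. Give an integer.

4

psi separates as a function of u plus a function of v, so ∇psi=0 decouples.
∂psi/∂u = 30u(u - 3)(u + 1)(u + 4) = 0 at u ∈ {-4, -1, 0, 3}; ∂psi/∂v = -90(v - 3)(v - 2)(v - 1)(v + 4) = 0 at v ∈ {-4, 1, 2, 3}.
The Hessian is diagonal: diag(psi_uu, psi_vv). Second derivatives: psi_uu(-4)=-2520, psi_uu(-1)=360, psi_uu(0)=-360, psi_uu(3)=2520; psi_vv(-4)=18900, psi_vv(1)=-900, psi_vv(2)=540, psi_vv(3)=-1260.
Local minima occur where both diagonal entries positive: (-1, -4), (-1, 2), (3, -4), (3, 2). Count: 4.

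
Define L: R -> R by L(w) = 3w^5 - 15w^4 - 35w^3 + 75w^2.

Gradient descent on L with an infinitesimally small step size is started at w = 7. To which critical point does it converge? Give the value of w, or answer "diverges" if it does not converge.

5

L'(w) = 15w(w - 5)(w - 1)(w + 2), so L'(7) = 11340.
Gradient descent moves in the -L' direction, i.e. w is decreasing.
The nearest critical point in that direction is w = 5, where L'' = 2100 > 0 (a local minimum). The iterate converges there.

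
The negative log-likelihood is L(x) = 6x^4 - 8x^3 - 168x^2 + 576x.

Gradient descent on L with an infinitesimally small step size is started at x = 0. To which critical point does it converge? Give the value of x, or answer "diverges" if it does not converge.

-4

L'(x) = 24(x - 3)(x - 2)(x + 4), so L'(0) = 576.
Gradient descent moves in the -L' direction, i.e. x is decreasing.
The nearest critical point in that direction is x = -4, where L'' = 1008 > 0 (a local minimum). The iterate converges there.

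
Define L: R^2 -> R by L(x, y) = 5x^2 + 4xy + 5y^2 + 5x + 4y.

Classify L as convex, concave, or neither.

convex

L is quadratic, so its Hessian is the constant matrix H = [[10, 4], [4, 10]].
det(H) = 84, tr(H) = 20.
det(H) > 0 and tr(H) > 0, so H is positive definite everywhere: convex.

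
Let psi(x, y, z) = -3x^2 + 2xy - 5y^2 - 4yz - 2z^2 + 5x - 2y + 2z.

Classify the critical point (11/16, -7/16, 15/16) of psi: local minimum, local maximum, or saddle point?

The Hessian is constant: H = [[-6, 2, 0], [2, -10, -4], [0, -4, -4]].
Leading principal minors: Δ₁ = -6, Δ₂ = 56, Δ₃ = -128.
The minors alternate sign starting negative (−, +, −), so H is negative definite: a local maximum.

local maximum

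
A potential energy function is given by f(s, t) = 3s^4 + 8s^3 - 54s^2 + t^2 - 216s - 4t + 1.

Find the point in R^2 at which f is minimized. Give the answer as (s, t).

(3, 2)

f(s,t) separates as P(s) + Q(t) + 1, so its minimum is min P + min Q + 1.
P'(s) = 12(s - 3)(s + 2)(s + 3) vanishes at s ∈ {-3, -2, 3}; Q'(t) = 2(t - 2) vanishes at t ∈ {2}.
Local minima of P (where P''>0): P(-3)=189, P(3)=-675. Local minima of Q: Q(2)=-4.
So the global minimum of f is P(3) + Q(2) + 1 = -675 − 4 + 1 = -678, attained at (3, 2).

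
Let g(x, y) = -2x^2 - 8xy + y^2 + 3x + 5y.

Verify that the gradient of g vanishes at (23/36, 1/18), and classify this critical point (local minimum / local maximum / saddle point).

saddle point

∇g = (-4x - 8y + 3, -8x + 2y + 5); substituting (23/36, 1/18) gives ∇g = (0, 0), so (23/36, 1/18) is indeed a critical point.
The Hessian of g is constant: H = [[-4, -8], [-8, 2]].
det(H) = (-4)·2 − (-8)² = -72.
Since det(H) < 0, H is indefinite and the critical point is a saddle point.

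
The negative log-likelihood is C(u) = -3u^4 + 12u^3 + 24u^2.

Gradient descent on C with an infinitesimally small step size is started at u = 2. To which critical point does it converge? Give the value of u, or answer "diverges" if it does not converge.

0

C'(u) = -12u(u - 4)(u + 1), so C'(2) = 144.
Gradient descent moves in the -C' direction, i.e. u is decreasing.
The nearest critical point in that direction is u = 0, where C'' = 48 > 0 (a local minimum). The iterate converges there.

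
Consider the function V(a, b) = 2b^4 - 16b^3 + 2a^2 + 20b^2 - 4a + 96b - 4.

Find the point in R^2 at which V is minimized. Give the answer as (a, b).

(1, -1)

V(a,b) separates as P(a) + Q(b) − 4, so its minimum is min P + min Q − 4.
P'(a) = 4a - 4 vanishes at a ∈ {1}; Q'(b) = 8(b - 4)(b - 3)(b + 1) vanishes at b ∈ {-1, 3, 4}.
Local minima of P (where P''>0): P(1)=-2. Local minima of Q: Q(-1)=-58, Q(4)=192.
So the global minimum of V is P(1) + Q(-1) − 4 = -2 − 58 − 4 = -64, attained at (1, -1).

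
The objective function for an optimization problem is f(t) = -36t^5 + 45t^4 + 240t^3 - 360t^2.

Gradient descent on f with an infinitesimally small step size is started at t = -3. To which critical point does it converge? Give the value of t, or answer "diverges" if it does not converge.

f'(t) = -180t(t - 2)(t - 1)(t + 2), so f'(-3) = -10800.
Gradient descent moves in the -f' direction, i.e. t is increasing.
The nearest critical point in that direction is t = -2, where f'' = 4320 > 0 (a local minimum). The iterate converges there.

-2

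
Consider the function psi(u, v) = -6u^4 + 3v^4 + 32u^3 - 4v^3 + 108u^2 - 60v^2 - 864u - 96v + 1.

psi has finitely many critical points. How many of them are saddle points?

psi separates as a function of u plus a function of v, so ∇psi=0 decouples.
∂psi/∂u = -24(u - 4)(u - 3)(u + 3) = 0 at u ∈ {-3, 3, 4}; ∂psi/∂v = 12(v - 4)(v + 1)(v + 2) = 0 at v ∈ {-2, -1, 4}.
The Hessian is diagonal: diag(psi_uu, psi_vv). Second derivatives: psi_uu(-3)=-1008, psi_uu(3)=144, psi_uu(4)=-168; psi_vv(-2)=72, psi_vv(-1)=-60, psi_vv(4)=360.
Saddle points occur where the two diagonal entries have opposite signs: (-3, -2), (-3, 4), (3, -1), (4, -2), (4, 4). Count: 5.

5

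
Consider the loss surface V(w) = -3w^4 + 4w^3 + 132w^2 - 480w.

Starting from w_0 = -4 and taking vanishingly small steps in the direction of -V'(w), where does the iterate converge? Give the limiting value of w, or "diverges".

2

V'(w) = -12(w - 4)(w - 2)(w + 5), so V'(-4) = -576.
Gradient descent moves in the -V' direction, i.e. w is increasing.
The nearest critical point in that direction is w = 2, where V'' = 168 > 0 (a local minimum). The iterate converges there.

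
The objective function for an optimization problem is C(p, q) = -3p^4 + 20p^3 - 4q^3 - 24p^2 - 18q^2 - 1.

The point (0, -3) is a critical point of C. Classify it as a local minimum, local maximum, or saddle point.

saddle point

The mixed partial ∂²C/∂p∂q is 0, so the Hessian at any point is diag(C_pp, C_qq) = diag(12(-3p^2 + 10p - 4), -12(2q + 3)).
At (0, -3): H = diag(-48, 36).
The eigenvalues have opposite signs, so H is indefinite: a saddle point.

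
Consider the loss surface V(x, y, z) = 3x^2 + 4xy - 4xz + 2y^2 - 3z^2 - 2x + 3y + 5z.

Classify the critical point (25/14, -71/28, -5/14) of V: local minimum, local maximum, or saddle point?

saddle point

The Hessian is constant: H = [[6, 4, -4], [4, 4, 0], [-4, 0, -6]].
Leading principal minors: Δ₁ = 6, Δ₂ = 8, Δ₃ = -112.
The minors fit neither the all-positive nor the alternating-sign pattern, so H is indefinite: a saddle point.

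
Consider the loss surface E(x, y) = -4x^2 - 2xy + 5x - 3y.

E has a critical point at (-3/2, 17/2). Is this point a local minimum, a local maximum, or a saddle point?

saddle point

The Hessian of E is constant: H = [[-8, -2], [-2, 0]].
det(H) = (-8)·0 − (-2)² = -4.
Since det(H) < 0, H is indefinite and the critical point is a saddle point.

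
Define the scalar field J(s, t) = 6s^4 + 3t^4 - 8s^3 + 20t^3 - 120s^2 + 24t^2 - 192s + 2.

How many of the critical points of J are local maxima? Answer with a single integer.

J separates as a function of s plus a function of t, so ∇J=0 decouples.
∂J/∂s = 24(s - 4)(s + 1)(s + 2) = 0 at s ∈ {-2, -1, 4}; ∂J/∂t = 12t(t + 1)(t + 4) = 0 at t ∈ {-4, -1, 0}.
The Hessian is diagonal: diag(J_ss, J_tt). Second derivatives: J_ss(-2)=144, J_ss(-1)=-120, J_ss(4)=720; J_tt(-4)=144, J_tt(-1)=-36, J_tt(0)=48.
Local maxima occur where both diagonal entries negative: (-1, -1). Count: 1.

1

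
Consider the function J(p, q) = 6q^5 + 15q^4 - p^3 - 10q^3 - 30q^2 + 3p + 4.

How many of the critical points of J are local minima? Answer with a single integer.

J separates as a function of p plus a function of q, so ∇J=0 decouples.
∂J/∂p = -3(p - 1)(p + 1) = 0 at p ∈ {-1, 1}; ∂J/∂q = 30q(q - 1)(q + 1)(q + 2) = 0 at q ∈ {-2, -1, 0, 1}.
The Hessian is diagonal: diag(J_pp, J_qq). Second derivatives: J_pp(-1)=6, J_pp(1)=-6; J_qq(-2)=-180, J_qq(-1)=60, J_qq(0)=-60, J_qq(1)=180.
Local minima occur where both diagonal entries positive: (-1, -1), (-1, 1). Count: 2.

2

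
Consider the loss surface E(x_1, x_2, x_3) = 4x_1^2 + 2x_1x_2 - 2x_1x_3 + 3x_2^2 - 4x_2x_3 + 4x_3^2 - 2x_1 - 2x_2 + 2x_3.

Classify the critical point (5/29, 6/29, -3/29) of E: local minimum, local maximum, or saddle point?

The Hessian is constant: H = [[8, 2, -2], [2, 6, -4], [-2, -4, 8]].
Leading principal minors: Δ₁ = 8, Δ₂ = 44, Δ₃ = 232.
All leading minors are positive, so H is positive definite: a local minimum.

local minimum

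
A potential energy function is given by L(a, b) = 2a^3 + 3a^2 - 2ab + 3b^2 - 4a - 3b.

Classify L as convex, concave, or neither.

The term 2a^3 is cubic, so the Hessian is not constant.
∂²L/∂a² = 12a + 6, which takes both signs as a varies (negative for sufficiently negative a). A diagonal entry of the Hessian changing sign means the Hessian is neither positive- nor negative-semidefinite on all of R^2.

neither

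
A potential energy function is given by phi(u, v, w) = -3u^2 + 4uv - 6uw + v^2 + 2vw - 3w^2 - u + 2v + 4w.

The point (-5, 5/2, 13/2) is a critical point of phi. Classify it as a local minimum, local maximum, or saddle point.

saddle point

The Hessian is constant: H = [[-6, 4, -6], [4, 2, 2], [-6, 2, -6]].
Leading principal minors: Δ₁ = -6, Δ₂ = -28, Δ₃ = 24.
The minors fit neither the all-positive nor the alternating-sign pattern, so H is indefinite: a saddle point.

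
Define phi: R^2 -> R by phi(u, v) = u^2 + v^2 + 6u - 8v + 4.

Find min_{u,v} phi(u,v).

phi(u,v) separates as P(u) + Q(v) + 4, so its minimum is min P + min Q + 4.
P'(u) = 2u + 6 vanishes at u ∈ {-3}; Q'(v) = 2v - 8 vanishes at v ∈ {4}.
Local minima of P (where P''>0): P(-3)=-9. Local minima of Q: Q(4)=-16.
So the global minimum of phi is P(-3) + Q(4) + 4 = -9 − 16 + 4 = -21, attained at (-3, 4).

-21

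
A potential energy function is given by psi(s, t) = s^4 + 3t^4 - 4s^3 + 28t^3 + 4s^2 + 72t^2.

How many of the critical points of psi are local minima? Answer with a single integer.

psi separates as a function of s plus a function of t, so ∇psi=0 decouples.
∂psi/∂s = 4s(s - 2)(s - 1) = 0 at s ∈ {0, 1, 2}; ∂psi/∂t = 12t(t + 3)(t + 4) = 0 at t ∈ {-4, -3, 0}.
The Hessian is diagonal: diag(psi_ss, psi_tt). Second derivatives: psi_ss(0)=8, psi_ss(1)=-4, psi_ss(2)=8; psi_tt(-4)=48, psi_tt(-3)=-36, psi_tt(0)=144.
Local minima occur where both diagonal entries positive: (0, -4), (0, 0), (2, -4), (2, 0). Count: 4.

4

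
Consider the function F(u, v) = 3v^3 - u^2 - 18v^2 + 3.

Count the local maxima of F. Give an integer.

F separates as a function of u plus a function of v, so ∇F=0 decouples.
∂F/∂u = -2u = 0 at u ∈ {0}; ∂F/∂v = 9v(v - 4) = 0 at v ∈ {0, 4}.
The Hessian is diagonal: diag(F_uu, F_vv). Second derivatives: F_uu(0)=-2; F_vv(0)=-36, F_vv(4)=36.
Local maxima occur where both diagonal entries negative: (0, 0). Count: 1.

1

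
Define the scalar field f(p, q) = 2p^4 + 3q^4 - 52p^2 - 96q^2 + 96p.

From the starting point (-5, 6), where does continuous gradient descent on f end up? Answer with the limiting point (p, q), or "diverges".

f is separable, so gradient descent decouples: p follows -∂f/∂p, q follows -∂f/∂q.
∂f/∂p = 8(p - 3)(p - 1)(p + 4); at p=-5 this is -384, so p increases.
∂f/∂q = 12q(q - 4)(q + 4); at q=6 this is 1440, so q decreases.
p converges to its nearest critical value -4 (a local min of the p-part); q converges to 4. The iterate converges to (-4, 4).

(-4, 4)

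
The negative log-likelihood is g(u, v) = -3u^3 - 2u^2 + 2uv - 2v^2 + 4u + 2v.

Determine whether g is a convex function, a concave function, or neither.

neither

The term -3u^3 is cubic, so the Hessian is not constant.
∂²g/∂u² = -18u - 4, which takes both signs as u varies (negative for sufficiently large u). A diagonal entry of the Hessian changing sign means the Hessian is neither positive- nor negative-semidefinite on all of R^2.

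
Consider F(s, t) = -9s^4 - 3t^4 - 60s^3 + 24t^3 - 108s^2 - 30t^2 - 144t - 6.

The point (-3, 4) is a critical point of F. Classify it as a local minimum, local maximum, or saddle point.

The mixed partial ∂²F/∂s∂t is 0, so the Hessian at any point is diag(F_ss, F_tt) = diag(-36(3s^2 + 10s + 6), 12(-3t^2 + 12t - 5)).
At (-3, 4): H = diag(-108, -60).
Both eigenvalues are negative, so H is negative definite: a local maximum.

local maximum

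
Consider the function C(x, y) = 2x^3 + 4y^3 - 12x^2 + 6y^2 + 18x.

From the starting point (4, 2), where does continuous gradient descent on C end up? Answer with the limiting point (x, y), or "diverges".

C is separable, so gradient descent decouples: x follows -∂C/∂x, y follows -∂C/∂y.
∂C/∂x = 6(x - 3)(x - 1); at x=4 this is 18, so x decreases.
∂C/∂y = 12y(y + 1); at y=2 this is 72, so y decreases.
x converges to its nearest critical value 3 (a local min of the x-part); y converges to 0. The iterate converges to (3, 0).

(3, 0)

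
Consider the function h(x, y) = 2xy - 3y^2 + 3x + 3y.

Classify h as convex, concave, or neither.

neither

h is quadratic, so its Hessian is the constant matrix H = [[0, 2], [2, -6]].
det(H) = -4, tr(H) = -6.
det(H) < 0, so H is indefinite: neither convex nor concave.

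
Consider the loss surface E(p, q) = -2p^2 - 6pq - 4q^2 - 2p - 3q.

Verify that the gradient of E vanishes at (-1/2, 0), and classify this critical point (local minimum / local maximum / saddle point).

saddle point

∇E = (-4p - 6q - 2, -6p - 8q - 3); substituting (-1/2, 0) gives ∇E = (0, 0), so (-1/2, 0) is indeed a critical point.
The Hessian of E is constant: H = [[-4, -6], [-6, -8]].
det(H) = (-4)·(-8) − (-6)² = -4.
Since det(H) < 0, H is indefinite and the critical point is a saddle point.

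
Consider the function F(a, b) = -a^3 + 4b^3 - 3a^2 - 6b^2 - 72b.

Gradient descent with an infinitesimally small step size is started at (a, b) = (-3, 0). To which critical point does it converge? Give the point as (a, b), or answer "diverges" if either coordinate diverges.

F is separable, so gradient descent decouples: a follows -∂F/∂a, b follows -∂F/∂b.
∂F/∂a = -3a(a + 2); at a=-3 this is -9, so a increases.
∂F/∂b = 12(b - 3)(b + 2); at b=0 this is -72, so b increases.
a converges to its nearest critical value -2 (a local min of the a-part); b converges to 3. The iterate converges to (-2, 3).

(-2, 3)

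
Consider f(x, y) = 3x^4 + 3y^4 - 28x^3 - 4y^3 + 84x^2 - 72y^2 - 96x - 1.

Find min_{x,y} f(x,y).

f(x,y) separates as P(x) + Q(y) − 1, so its minimum is min P + min Q − 1.
P'(x) = 12(x - 4)(x - 2)(x - 1) vanishes at x ∈ {1, 2, 4}; Q'(y) = 12y(y - 4)(y + 3) vanishes at y ∈ {-3, 0, 4}.
Local minima of P (where P''>0): P(1)=-37, P(4)=-64. Local minima of Q: Q(-3)=-297, Q(4)=-640.
So the global minimum of f is P(4) + Q(4) − 1 = -64 − 640 − 1 = -705, attained at (4, 4).

-705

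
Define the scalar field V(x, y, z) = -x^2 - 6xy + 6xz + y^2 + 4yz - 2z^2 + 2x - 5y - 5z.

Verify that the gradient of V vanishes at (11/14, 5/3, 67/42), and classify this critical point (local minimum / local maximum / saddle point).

∇V = (-2x - 6y + 6z + 2, -6x + 2y + 4z - 5, 6x + 4y - 4z - 5); substituting (11/14, 5/3, 67/42) gives ∇V = (0, 0, 0), so (11/14, 5/3, 67/42) is indeed a critical point.
The Hessian is constant: H = [[-2, -6, 6], [-6, 2, 4], [6, 4, -4]].
Leading principal minors: Δ₁ = -2, Δ₂ = -40, Δ₃ = -168.
The minors fit neither the all-positive nor the alternating-sign pattern, so H is indefinite: a saddle point.

saddle point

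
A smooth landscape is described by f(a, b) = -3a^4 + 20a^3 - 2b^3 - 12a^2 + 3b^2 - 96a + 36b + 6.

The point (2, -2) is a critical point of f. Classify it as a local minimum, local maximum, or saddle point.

The mixed partial ∂²f/∂a∂b is 0, so the Hessian at any point is diag(f_aa, f_bb) = diag(12(-3a^2 + 10a - 2), 6(-2b + 1)).
At (2, -2): H = diag(72, 30).
Both eigenvalues are positive, so H is positive definite: a local minimum.

local minimum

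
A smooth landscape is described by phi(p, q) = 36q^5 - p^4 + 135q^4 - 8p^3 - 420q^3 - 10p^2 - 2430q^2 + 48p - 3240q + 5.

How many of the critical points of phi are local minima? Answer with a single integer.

phi separates as a function of p plus a function of q, so ∇phi=0 decouples.
∂phi/∂p = -4(p - 1)(p + 3)(p + 4) = 0 at p ∈ {-4, -3, 1}; ∂phi/∂q = 180(q - 3)(q + 1)(q + 2)(q + 3) = 0 at q ∈ {-3, -2, -1, 3}.
The Hessian is diagonal: diag(phi_pp, phi_qq). Second derivatives: phi_pp(-4)=-20, phi_pp(-3)=16, phi_pp(1)=-80; phi_qq(-3)=-2160, phi_qq(-2)=900, phi_qq(-1)=-1440, phi_qq(3)=21600.
Local minima occur where both diagonal entries positive: (-3, -2), (-3, 3). Count: 2.

2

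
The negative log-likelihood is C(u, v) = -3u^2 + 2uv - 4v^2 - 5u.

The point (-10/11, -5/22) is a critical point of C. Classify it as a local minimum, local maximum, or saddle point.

local maximum

The Hessian of C is constant: H = [[-6, 2], [2, -8]].
det(H) = (-6)·(-8) − 2² = 44.
det(H) > 0 and tr(H) = -14 < 0, so H is negative definite and the point is a local maximum.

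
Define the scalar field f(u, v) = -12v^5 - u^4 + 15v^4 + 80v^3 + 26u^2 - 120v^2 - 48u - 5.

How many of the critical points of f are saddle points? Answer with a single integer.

f separates as a function of u plus a function of v, so ∇f=0 decouples.
∂f/∂u = -4(u - 3)(u - 1)(u + 4) = 0 at u ∈ {-4, 1, 3}; ∂f/∂v = -60v(v - 2)(v - 1)(v + 2) = 0 at v ∈ {-2, 0, 1, 2}.
The Hessian is diagonal: diag(f_uu, f_vv). Second derivatives: f_uu(-4)=-140, f_uu(1)=40, f_uu(3)=-56; f_vv(-2)=1440, f_vv(0)=-240, f_vv(1)=180, f_vv(2)=-480.
Saddle points occur where the two diagonal entries have opposite signs: (-4, -2), (-4, 1), (1, 0), (1, 2), (3, -2), (3, 1). Count: 6.

6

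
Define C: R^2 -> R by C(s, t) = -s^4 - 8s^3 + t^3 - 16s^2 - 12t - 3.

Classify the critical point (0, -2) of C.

local maximum

The mixed partial ∂²C/∂s∂t is 0, so the Hessian at any point is diag(C_ss, C_tt) = diag(-4(3s^2 + 12s + 8), 6t).
At (0, -2): H = diag(-32, -12).
Both eigenvalues are negative, so H is negative definite: a local maximum.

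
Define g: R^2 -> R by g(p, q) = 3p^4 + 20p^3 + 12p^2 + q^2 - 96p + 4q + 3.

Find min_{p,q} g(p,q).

g(p,q) separates as A(p) + B(q) + 3, so its minimum is min A + min B + 3.
A'(p) = 12(p - 1)(p + 2)(p + 4) vanishes at p ∈ {-4, -2, 1}; B'(q) = 2q + 4 vanishes at q ∈ {-2}.
Local minima of A (where A''>0): A(-4)=64, A(1)=-61. Local minima of B: B(-2)=-4.
So the global minimum of g is A(1) + B(-2) + 3 = -61 − 4 + 3 = -62, attained at (1, -2).

-62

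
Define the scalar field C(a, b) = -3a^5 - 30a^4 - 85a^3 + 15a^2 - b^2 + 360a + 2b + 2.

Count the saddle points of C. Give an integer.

2

C separates as a function of a plus a function of b, so ∇C=0 decouples.
∂C/∂a = -15(a - 1)(a + 2)(a + 3)(a + 4) = 0 at a ∈ {-4, -3, -2, 1}; ∂C/∂b = -2(b - 1) = 0 at b ∈ {1}.
The Hessian is diagonal: diag(C_aa, C_bb). Second derivatives: C_aa(-4)=150, C_aa(-3)=-60, C_aa(-2)=90, C_aa(1)=-900; C_bb(1)=-2.
Saddle points occur where the two diagonal entries have opposite signs: (-4, 1), (-2, 1). Count: 2.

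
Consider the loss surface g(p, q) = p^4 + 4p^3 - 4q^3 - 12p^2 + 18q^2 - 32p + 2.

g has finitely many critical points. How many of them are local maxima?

g separates as a function of p plus a function of q, so ∇g=0 decouples.
∂g/∂p = 4(p - 2)(p + 1)(p + 4) = 0 at p ∈ {-4, -1, 2}; ∂g/∂q = -12q(q - 3) = 0 at q ∈ {0, 3}.
The Hessian is diagonal: diag(g_pp, g_qq). Second derivatives: g_pp(-4)=72, g_pp(-1)=-36, g_pp(2)=72; g_qq(0)=36, g_qq(3)=-36.
Local maxima occur where both diagonal entries negative: (-1, 3). Count: 1.

1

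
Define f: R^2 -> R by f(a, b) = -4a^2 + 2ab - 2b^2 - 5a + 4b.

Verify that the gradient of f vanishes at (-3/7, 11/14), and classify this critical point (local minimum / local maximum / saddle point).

local maximum

∇f = (-8a + 2b - 5, 2a - 4b + 4); substituting (-3/7, 11/14) gives ∇f = (0, 0), so (-3/7, 11/14) is indeed a critical point.
The Hessian of f is constant: H = [[-8, 2], [2, -4]].
det(H) = (-8)·(-4) − 2² = 28.
det(H) > 0 and tr(H) = -12 < 0, so H is negative definite and the point is a local maximum.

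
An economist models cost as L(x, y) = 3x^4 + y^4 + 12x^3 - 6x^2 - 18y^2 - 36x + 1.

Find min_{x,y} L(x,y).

-107

L(x,y) separates as P(x) + Q(y) + 1, so its minimum is min P + min Q + 1.
P'(x) = 12(x - 1)(x + 1)(x + 3) vanishes at x ∈ {-3, -1, 1}; Q'(y) = 4y(y - 3)(y + 3) vanishes at y ∈ {-3, 0, 3}.
Local minima of P (where P''>0): P(-3)=-27, P(1)=-27. Local minima of Q: Q(-3)=-81, Q(3)=-81.
So the global minimum of L is P(-3) + Q(-3) + 1 = -27 − 81 + 1 = -107, attained at (-3, -3).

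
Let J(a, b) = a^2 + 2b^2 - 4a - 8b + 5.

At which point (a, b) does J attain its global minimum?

(2, 2)

J(a,b) separates as P(a) + Q(b) + 5, so its minimum is min P + min Q + 5.
P'(a) = 2a - 4 vanishes at a ∈ {2}; Q'(b) = 4b - 8 vanishes at b ∈ {2}.
Local minima of P (where P''>0): P(2)=-4. Local minima of Q: Q(2)=-8.
So the global minimum of J is P(2) + Q(2) + 5 = -4 − 8 + 5 = -7, attained at (2, 2).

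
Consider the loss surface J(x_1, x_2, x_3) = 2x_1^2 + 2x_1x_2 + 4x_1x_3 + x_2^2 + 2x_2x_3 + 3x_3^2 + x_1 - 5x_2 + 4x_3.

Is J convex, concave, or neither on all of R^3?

convex

J is quadratic, so its Hessian is the constant matrix H = [[4, 2, 4], [2, 2, 2], [4, 2, 6]].
Leading principal minors: 4, 4, 8.
All positive ⇒ H ≻ 0 ⇒ convex.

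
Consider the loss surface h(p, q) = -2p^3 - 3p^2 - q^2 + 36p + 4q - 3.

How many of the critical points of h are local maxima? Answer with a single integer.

h separates as a function of p plus a function of q, so ∇h=0 decouples.
∂h/∂p = -6(p - 2)(p + 3) = 0 at p ∈ {-3, 2}; ∂h/∂q = -2(q - 2) = 0 at q ∈ {2}.
The Hessian is diagonal: diag(h_pp, h_qq). Second derivatives: h_pp(-3)=30, h_pp(2)=-30; h_qq(2)=-2.
Local maxima occur where both diagonal entries negative: (2, 2). Count: 1.

1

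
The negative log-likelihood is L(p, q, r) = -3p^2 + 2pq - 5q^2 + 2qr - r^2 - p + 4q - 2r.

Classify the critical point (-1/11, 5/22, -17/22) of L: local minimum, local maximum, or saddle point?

The Hessian is constant: H = [[-6, 2, 0], [2, -10, 2], [0, 2, -2]].
Leading principal minors: Δ₁ = -6, Δ₂ = 56, Δ₃ = -88.
The minors alternate sign starting negative (−, +, −), so H is negative definite: a local maximum.

local maximum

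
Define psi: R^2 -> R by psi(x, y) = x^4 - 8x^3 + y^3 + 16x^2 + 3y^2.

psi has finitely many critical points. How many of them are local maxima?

psi separates as a function of x plus a function of y, so ∇psi=0 decouples.
∂psi/∂x = 4x(x - 4)(x - 2) = 0 at x ∈ {0, 2, 4}; ∂psi/∂y = 3y(y + 2) = 0 at y ∈ {-2, 0}.
The Hessian is diagonal: diag(psi_xx, psi_yy). Second derivatives: psi_xx(0)=32, psi_xx(2)=-16, psi_xx(4)=32; psi_yy(-2)=-6, psi_yy(0)=6.
Local maxima occur where both diagonal entries negative: (2, -2). Count: 1.

1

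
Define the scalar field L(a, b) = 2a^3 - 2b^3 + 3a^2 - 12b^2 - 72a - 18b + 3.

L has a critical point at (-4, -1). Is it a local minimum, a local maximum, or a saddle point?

The mixed partial ∂²L/∂a∂b is 0, so the Hessian at any point is diag(L_aa, L_bb) = diag(6(2a + 1), -12(b + 2)).
At (-4, -1): H = diag(-42, -12).
Both eigenvalues are negative, so H is negative definite: a local maximum.

local maximum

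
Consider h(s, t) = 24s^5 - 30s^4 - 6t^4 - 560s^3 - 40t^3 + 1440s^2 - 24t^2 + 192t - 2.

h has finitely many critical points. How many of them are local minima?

2

h separates as a function of s plus a function of t, so ∇h=0 decouples.
∂h/∂s = 120s(s - 3)(s - 2)(s + 4) = 0 at s ∈ {-4, 0, 2, 3}; ∂h/∂t = -24(t - 1)(t + 2)(t + 4) = 0 at t ∈ {-4, -2, 1}.
The Hessian is diagonal: diag(h_ss, h_tt). Second derivatives: h_ss(-4)=-20160, h_ss(0)=2880, h_ss(2)=-1440, h_ss(3)=2520; h_tt(-4)=-240, h_tt(-2)=144, h_tt(1)=-360.
Local minima occur where both diagonal entries positive: (0, -2), (3, -2). Count: 2.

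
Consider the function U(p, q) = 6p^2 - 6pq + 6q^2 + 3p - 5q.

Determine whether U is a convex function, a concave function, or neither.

U is quadratic, so its Hessian is the constant matrix H = [[12, -6], [-6, 12]].
det(H) = 108, tr(H) = 24.
det(H) > 0 and tr(H) > 0, so H is positive definite everywhere: convex.

convex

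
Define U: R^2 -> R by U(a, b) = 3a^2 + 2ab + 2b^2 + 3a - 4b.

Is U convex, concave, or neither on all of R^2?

U is quadratic, so its Hessian is the constant matrix H = [[6, 2], [2, 4]].
det(H) = 20, tr(H) = 10.
det(H) > 0 and tr(H) > 0, so H is positive definite everywhere: convex.

convex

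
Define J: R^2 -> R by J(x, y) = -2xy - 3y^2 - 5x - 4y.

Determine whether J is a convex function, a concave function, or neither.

J is quadratic, so its Hessian is the constant matrix H = [[0, -2], [-2, -6]].
det(H) = -4, tr(H) = -6.
det(H) < 0, so H is indefinite: neither convex nor concave.

neither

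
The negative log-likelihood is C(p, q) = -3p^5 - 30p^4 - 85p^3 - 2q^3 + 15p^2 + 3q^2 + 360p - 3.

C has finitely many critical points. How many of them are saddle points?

4

C separates as a function of p plus a function of q, so ∇C=0 decouples.
∂C/∂p = -15(p - 1)(p + 2)(p + 3)(p + 4) = 0 at p ∈ {-4, -3, -2, 1}; ∂C/∂q = -6q(q - 1) = 0 at q ∈ {0, 1}.
The Hessian is diagonal: diag(C_pp, C_qq). Second derivatives: C_pp(-4)=150, C_pp(-3)=-60, C_pp(-2)=90, C_pp(1)=-900; C_qq(0)=6, C_qq(1)=-6.
Saddle points occur where the two diagonal entries have opposite signs: (-4, 1), (-3, 0), (-2, 1), (1, 0). Count: 4.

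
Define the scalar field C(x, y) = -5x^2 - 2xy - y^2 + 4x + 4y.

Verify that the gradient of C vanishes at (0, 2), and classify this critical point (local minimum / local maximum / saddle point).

∇C = (-10x - 2y + 4, -2x - 2y + 4); substituting (0, 2) gives ∇C = (0, 0), so (0, 2) is indeed a critical point.
The Hessian of C is constant: H = [[-10, -2], [-2, -2]].
det(H) = (-10)·(-2) − (-2)² = 16.
det(H) > 0 and tr(H) = -12 < 0, so H is negative definite and the point is a local maximum.

local maximum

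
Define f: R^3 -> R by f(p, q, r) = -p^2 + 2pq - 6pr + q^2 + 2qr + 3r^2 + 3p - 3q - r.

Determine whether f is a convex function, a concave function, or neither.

f is quadratic, so its Hessian is the constant matrix H = [[-2, 2, -6], [2, 2, 2], [-6, 2, 6]].
Leading principal minors: -2, -8, -160.
Neither pattern holds ⇒ H is indefinite ⇒ neither convex nor concave.

neither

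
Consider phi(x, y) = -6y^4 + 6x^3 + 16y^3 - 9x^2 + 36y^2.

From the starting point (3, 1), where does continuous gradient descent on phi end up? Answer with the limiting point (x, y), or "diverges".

(1, 0)

phi is separable, so gradient descent decouples: x follows -∂phi/∂x, y follows -∂phi/∂y.
∂phi/∂x = 18x(x - 1); at x=3 this is 108, so x decreases.
∂phi/∂y = -24y(y - 3)(y + 1); at y=1 this is 96, so y decreases.
x converges to its nearest critical value 1 (a local min of the x-part); y converges to 0. The iterate converges to (1, 0).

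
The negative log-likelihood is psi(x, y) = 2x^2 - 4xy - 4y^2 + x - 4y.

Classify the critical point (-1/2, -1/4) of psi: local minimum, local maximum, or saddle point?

The Hessian of psi is constant: H = [[4, -4], [-4, -8]].
det(H) = 4·(-8) − (-4)² = -48.
Since det(H) < 0, H is indefinite and the critical point is a saddle point.

saddle point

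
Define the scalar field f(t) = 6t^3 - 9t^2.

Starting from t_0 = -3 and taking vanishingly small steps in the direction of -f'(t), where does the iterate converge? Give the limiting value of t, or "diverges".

f'(t) = 18t(t - 1), so f'(-3) = 216.
Gradient descent moves in the -f' direction, i.e. t is decreasing.
There is no critical point below t=-3, and f' keeps the same sign, so the iterate runs off to −∞.

diverges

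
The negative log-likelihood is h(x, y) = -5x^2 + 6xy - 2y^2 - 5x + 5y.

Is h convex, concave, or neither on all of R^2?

concave

h is quadratic, so its Hessian is the constant matrix H = [[-10, 6], [6, -4]].
det(H) = 4, tr(H) = -14.
det(H) > 0 and tr(H) < 0, so H is negative definite everywhere: concave.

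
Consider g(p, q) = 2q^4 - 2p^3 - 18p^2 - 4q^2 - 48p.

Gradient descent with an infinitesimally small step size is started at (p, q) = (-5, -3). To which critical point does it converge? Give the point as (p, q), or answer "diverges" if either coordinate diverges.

g is separable, so gradient descent decouples: p follows -∂g/∂p, q follows -∂g/∂q.
∂g/∂p = -6(p + 2)(p + 4); at p=-5 this is -18, so p increases.
∂g/∂q = 8q(q - 1)(q + 1); at q=-3 this is -192, so q increases.
p converges to its nearest critical value -4 (a local min of the p-part); q converges to -1. The iterate converges to (-4, -1).

(-4, -1)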